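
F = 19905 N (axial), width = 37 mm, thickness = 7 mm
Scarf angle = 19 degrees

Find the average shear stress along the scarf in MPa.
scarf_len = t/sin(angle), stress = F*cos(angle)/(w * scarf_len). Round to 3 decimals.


scarf_len = 7/sin(19 deg) = 21.5009
cos(19 deg) = 0.945519
stress = 19905*0.945519/(37*21.5009) = 23.658 MPa

23.658


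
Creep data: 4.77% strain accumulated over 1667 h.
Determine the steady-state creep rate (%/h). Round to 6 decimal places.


Rate = 4.77 / 1667 = 0.002861 %/h

0.002861


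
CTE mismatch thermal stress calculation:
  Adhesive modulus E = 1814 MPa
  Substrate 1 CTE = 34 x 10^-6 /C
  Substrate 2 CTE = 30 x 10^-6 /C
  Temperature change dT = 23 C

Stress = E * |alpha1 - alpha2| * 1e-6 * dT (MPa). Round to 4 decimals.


delta_alpha = |34 - 30| = 4 x 10^-6/C
Stress = 1814 * 4e-6 * 23
= 0.1669 MPa

0.1669


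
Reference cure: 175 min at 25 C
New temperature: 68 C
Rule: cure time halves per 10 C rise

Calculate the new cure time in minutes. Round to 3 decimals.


factor = 2^((68-25)/10) = 19.6983
t_new = 175 / 19.6983 = 8.884 min

8.884


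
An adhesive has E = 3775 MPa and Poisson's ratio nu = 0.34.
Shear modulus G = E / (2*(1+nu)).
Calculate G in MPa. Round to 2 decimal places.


G = 3775 / (2*(1+0.34))
= 3775 / 2.68
= 1408.58 MPa

1408.58


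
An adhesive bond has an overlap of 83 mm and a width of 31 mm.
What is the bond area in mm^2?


Bond area = overlap * width
= 83 * 31
= 2573 mm^2

2573


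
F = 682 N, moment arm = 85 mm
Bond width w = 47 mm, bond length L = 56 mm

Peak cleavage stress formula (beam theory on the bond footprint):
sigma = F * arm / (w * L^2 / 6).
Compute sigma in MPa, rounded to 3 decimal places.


sigma = (682 * 85) / (47 * 3136 / 6)
= 57970 * 6 / 147392
= 347820 / 147392
= 2.360 MPa

2.360


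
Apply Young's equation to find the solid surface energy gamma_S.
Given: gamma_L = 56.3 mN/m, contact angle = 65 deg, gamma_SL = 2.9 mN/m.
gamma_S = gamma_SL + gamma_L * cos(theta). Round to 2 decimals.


theta_rad = 65 * pi/180 = 1.134464
gamma_S = 2.9 + 56.3 * cos(1.134464)
= 26.69 mN/m

26.69


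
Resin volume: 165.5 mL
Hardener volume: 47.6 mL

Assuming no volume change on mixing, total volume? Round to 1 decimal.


V_total = 165.5 + 47.6 = 213.1 mL

213.1


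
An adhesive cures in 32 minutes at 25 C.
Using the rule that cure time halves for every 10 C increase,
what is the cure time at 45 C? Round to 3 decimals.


Factor = 2^((45 - 25) / 10) = 4.0000
Cure time = 32 / 4.0000
= 8.000 minutes

8.000


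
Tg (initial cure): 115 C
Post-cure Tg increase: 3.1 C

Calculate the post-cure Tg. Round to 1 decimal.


Post-cure Tg = 115 + 3.1 = 118.1 C

118.1


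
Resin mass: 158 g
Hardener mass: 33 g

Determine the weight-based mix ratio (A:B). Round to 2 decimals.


Ratio = 158 / 33 = 4.79

4.79


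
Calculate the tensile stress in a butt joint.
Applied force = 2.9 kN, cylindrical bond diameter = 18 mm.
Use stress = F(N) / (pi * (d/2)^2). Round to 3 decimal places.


A = pi * 9.0^2 = 254.4690 mm^2
sigma = 2900.0 / 254.4690 = 11.396 MPa

11.396


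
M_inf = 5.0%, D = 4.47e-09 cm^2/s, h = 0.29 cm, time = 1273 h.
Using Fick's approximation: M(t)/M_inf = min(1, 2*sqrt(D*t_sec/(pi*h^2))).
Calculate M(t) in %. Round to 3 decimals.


t = 4582800 s
ratio = min(1, 2*sqrt(4.47e-09*4582800/(pi*0.0841)))
= 0.556899
M(t) = 5.0 * 0.556899 = 2.784%

2.784


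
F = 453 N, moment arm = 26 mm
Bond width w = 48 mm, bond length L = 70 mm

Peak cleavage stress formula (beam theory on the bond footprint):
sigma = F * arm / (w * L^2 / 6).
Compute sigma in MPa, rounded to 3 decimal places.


sigma = (453 * 26) / (48 * 4900 / 6)
= 11778 * 6 / 235200
= 70668 / 235200
= 0.300 MPa

0.300


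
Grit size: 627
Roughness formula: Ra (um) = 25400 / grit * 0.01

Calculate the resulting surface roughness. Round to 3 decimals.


Ra = 25400 / 627 * 0.01
= 0.405 um

0.405


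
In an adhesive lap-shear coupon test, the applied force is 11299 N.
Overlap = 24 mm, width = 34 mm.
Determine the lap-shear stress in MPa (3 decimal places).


stress = F / (overlap * width)
= 11299 / (24 * 34)
= 13.847 MPa

13.847


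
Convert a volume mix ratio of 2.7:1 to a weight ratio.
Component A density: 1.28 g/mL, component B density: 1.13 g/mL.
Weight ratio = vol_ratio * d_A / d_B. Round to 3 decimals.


= 2.7 * 1.28 / 1.13 = 3.058

3.058


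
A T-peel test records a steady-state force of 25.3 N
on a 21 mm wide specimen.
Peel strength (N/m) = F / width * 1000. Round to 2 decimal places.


Peel strength = 25.3 / 21 * 1000
= 1204.76 N/m

1204.76


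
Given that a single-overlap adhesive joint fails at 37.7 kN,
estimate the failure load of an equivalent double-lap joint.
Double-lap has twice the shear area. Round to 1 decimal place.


Double-lap factor = 2
Expected load = 37.7 * 2 = 75.4 kN

75.4


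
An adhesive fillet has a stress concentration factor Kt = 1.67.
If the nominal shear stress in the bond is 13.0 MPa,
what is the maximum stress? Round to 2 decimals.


Max stress = 13.0 * 1.67 = 21.71 MPa

21.71


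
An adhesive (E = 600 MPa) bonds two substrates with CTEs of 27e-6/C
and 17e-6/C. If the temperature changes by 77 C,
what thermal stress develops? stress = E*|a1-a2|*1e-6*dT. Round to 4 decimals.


Stress = 600 * |27 - 17| * 1e-6 * 77
= 0.4620 MPa

0.4620


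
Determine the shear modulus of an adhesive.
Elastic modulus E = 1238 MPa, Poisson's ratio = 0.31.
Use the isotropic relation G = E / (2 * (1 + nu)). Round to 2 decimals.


G = 1238 / (2*(1+0.31)) = 1238 / 2.62
= 472.52 MPa

472.52


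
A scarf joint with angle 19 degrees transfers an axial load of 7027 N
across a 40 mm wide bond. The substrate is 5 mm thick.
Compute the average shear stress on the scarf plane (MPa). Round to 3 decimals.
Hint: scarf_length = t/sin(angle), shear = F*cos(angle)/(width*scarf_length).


scarf_length = 5 / sin(19 deg) = 15.3578 mm
cos(19 deg) = 0.945519
shear stress = 7027 * 0.945519 / (40 * 15.3578)
= 10.816 MPa

10.816


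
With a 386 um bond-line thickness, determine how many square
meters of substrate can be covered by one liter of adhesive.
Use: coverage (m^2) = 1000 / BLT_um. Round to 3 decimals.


Coverage = 1000 / 386 = 2.591 m^2

2.591


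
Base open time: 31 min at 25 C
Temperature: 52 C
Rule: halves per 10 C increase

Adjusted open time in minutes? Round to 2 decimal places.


Acceleration = 2^((52-25)/10) = 6.4980
Open time = 31 / 6.4980 = 4.77 min

4.77


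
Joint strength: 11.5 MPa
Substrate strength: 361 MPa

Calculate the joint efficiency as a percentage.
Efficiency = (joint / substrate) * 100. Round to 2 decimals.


Efficiency = (11.5 / 361) * 100 = 3.19%

3.19


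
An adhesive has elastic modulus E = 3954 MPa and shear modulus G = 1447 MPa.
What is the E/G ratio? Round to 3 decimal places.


E/G = 3954 / 1447 = 2.733

2.733


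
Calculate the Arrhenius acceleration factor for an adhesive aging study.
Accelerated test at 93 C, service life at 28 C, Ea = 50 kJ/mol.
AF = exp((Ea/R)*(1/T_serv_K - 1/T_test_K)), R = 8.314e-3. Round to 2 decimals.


T_test = 366.15 K, T_serv = 301.15 K
Ea/R = 50 / 0.008314 = 6013.95
AF = exp(6013.95 * (1/301.15 - 1/366.15))
= 34.64

34.64


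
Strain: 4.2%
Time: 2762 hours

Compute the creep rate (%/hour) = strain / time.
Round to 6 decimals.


Creep rate = 4.2 / 2762
= 0.001521 %/h

0.001521


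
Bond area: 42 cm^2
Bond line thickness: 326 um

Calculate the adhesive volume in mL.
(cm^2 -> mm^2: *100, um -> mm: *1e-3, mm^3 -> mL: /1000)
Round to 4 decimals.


V = 42*100 * 326*1e-3 / 1000
= 1.3692 mL

1.3692


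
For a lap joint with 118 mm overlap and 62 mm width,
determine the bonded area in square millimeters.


Area = 118 * 62 = 7316 mm^2

7316


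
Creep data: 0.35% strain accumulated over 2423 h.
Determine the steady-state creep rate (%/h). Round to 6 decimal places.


Rate = 0.35 / 2423 = 0.000144 %/h

0.000144


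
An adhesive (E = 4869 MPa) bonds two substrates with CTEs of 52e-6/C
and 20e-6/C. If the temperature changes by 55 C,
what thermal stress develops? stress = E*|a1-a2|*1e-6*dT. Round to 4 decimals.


Stress = 4869 * |52 - 20| * 1e-6 * 55
= 8.5694 MPa

8.5694


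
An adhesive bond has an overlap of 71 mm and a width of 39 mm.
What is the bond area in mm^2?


Bond area = overlap * width
= 71 * 39
= 2769 mm^2

2769


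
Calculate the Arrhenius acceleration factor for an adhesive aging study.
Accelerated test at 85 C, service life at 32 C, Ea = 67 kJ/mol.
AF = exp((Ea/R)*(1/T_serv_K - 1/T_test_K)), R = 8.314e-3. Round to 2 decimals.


T_test = 358.15 K, T_serv = 305.15 K
Ea/R = 67 / 0.008314 = 8058.70
AF = exp(8058.70 * (1/305.15 - 1/358.15))
= 49.80

49.80


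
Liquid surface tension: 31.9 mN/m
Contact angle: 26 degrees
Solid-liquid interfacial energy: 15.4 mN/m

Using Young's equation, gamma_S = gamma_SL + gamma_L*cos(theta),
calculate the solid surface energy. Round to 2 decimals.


gamma_S = 15.4 + 31.9 * cos(26)
= 44.07 mN/m

44.07


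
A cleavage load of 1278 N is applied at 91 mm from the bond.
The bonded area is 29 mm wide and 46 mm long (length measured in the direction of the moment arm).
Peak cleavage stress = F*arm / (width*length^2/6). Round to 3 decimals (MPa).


Moment = 1278 * 91 = 116298 N*mm
Section modulus = 29 * 2116 / 6 = 61364 / 6 mm^3
Stress = 116298 / (61364 / 6) = 697788 / 61364
= 11.371 MPa

11.371


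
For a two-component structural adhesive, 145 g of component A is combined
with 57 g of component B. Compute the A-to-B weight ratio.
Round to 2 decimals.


Weight ratio A:B = 145 / 57
= 2.54

2.54


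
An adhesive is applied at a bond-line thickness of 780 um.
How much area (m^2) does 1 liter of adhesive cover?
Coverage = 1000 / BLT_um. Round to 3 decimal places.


Coverage = 1000 / 780 = 1.282 m^2

1.282


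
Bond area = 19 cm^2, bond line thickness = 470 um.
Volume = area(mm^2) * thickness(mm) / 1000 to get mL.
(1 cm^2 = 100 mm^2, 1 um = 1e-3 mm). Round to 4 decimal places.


area_mm2 = 19 * 100 = 1900
blt_mm = 470 * 1e-3 = 0.47
vol_mm3 = 1900 * 0.47 = 893.0
vol_mL = 893.0 / 1000 = 0.8930 mL

0.8930


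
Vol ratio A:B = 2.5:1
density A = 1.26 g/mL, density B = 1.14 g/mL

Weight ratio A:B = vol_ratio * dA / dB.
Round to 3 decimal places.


Weight ratio = 2.5 * 1.26 / 1.14
= 2.763

2.763


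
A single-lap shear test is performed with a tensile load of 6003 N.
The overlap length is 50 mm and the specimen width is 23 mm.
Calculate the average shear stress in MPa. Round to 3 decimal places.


Shear stress = F / (overlap * width)
= 6003 / (50 * 23)
= 6003 / 1150
= 5.220 MPa

5.220


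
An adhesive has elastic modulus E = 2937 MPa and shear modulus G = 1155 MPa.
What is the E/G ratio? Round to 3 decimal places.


E/G = 2937 / 1155 = 2.543

2.543


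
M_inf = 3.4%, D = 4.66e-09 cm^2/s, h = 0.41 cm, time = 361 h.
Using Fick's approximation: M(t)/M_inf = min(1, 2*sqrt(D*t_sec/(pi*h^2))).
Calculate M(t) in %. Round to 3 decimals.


t = 1299600 s
ratio = min(1, 2*sqrt(4.66e-09*1299600/(pi*0.1681)))
= 0.214175
M(t) = 3.4 * 0.214175 = 0.728%

0.728


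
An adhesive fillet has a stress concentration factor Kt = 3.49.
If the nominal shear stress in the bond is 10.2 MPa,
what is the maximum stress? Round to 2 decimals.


Max stress = 10.2 * 3.49 = 35.60 MPa

35.60


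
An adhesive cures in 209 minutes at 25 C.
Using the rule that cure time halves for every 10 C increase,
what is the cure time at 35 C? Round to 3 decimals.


Factor = 2^((35 - 25) / 10) = 2.0000
Cure time = 209 / 2.0000
= 104.500 minutes

104.500


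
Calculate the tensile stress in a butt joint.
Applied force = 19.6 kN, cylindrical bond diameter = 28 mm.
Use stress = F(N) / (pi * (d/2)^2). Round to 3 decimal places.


A = pi * 14.0^2 = 615.7522 mm^2
sigma = 19600.0 / 615.7522 = 31.831 MPa

31.831


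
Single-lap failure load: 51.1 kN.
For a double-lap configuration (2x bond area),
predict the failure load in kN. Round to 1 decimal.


Failure load = 51.1 * 2 = 102.2 kN

102.2


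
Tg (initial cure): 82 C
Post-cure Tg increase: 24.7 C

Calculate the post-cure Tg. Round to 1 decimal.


Post-cure Tg = 82 + 24.7 = 106.7 C

106.7


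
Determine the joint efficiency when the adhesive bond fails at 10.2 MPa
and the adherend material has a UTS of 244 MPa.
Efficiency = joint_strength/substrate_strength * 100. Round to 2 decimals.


Joint efficiency = 10.2 / 244 * 100
= 4.18%

4.18


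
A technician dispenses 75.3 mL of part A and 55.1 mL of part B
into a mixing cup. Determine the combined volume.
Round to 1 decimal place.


Combined volume = 75.3 + 55.1
= 130.4 mL

130.4


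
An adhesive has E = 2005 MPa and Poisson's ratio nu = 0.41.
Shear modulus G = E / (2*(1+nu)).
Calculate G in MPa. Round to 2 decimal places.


G = 2005 / (2*(1+0.41))
= 2005 / 2.82
= 710.99 MPa

710.99


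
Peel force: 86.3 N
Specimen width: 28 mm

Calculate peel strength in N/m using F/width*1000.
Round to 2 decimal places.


Peel strength = 86.3 / 28 * 1000 = 3082.14 N/m

3082.14


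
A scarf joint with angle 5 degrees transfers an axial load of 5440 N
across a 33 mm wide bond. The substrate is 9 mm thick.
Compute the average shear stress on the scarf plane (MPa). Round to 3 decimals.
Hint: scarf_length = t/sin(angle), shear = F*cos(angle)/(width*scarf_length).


scarf_length = 9 / sin(5 deg) = 103.2634 mm
cos(5 deg) = 0.996195
shear stress = 5440 * 0.996195 / (33 * 103.2634)
= 1.590 MPa

1.590


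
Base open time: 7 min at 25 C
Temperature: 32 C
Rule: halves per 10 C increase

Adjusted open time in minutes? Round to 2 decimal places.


Acceleration = 2^((32-25)/10) = 1.6245
Open time = 7 / 1.6245 = 4.31 min

4.31


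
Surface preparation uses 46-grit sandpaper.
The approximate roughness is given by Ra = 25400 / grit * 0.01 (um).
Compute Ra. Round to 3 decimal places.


Ra = 25400 / 46 * 0.01
= 254 / 46
= 5.522 um

5.522


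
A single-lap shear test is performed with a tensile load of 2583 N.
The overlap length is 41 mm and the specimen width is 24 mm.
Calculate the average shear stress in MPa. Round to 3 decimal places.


Shear stress = F / (overlap * width)
= 2583 / (41 * 24)
= 2583 / 984
= 2.625 MPa

2.625


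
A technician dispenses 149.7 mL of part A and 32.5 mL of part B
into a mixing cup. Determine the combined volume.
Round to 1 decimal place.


Combined volume = 149.7 + 32.5
= 182.2 mL

182.2


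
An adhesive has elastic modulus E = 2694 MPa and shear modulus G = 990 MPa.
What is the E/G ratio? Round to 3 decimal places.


E/G = 2694 / 990 = 2.721

2.721


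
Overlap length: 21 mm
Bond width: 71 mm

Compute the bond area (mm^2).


Bond area = 21 * 71 = 1491 mm^2

1491


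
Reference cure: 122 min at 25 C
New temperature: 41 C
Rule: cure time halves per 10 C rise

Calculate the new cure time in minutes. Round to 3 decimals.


factor = 2^((41-25)/10) = 3.0314
t_new = 122 / 3.0314 = 40.245 min

40.245


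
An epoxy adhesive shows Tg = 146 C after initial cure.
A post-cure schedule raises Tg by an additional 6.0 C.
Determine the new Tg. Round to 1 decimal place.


New Tg = 146 + 6.0
= 152.0 C

152.0


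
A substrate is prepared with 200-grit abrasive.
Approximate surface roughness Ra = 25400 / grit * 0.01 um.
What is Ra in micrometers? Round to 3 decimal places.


Ra = 25400 / 200 * 0.01 = 1.270 um

1.270


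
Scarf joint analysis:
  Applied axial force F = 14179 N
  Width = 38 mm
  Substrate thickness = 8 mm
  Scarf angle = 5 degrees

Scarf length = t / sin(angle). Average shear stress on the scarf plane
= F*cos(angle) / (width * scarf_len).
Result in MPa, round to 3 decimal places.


Scarf length = 8 / sin(5 deg) = 91.7897 mm
cos(5 deg) = 0.996195
Shear = 14179 * 0.996195 / (38 * 91.7897)
= 4.050 MPa

4.050


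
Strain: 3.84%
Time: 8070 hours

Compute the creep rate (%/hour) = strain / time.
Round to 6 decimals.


Creep rate = 3.84 / 8070
= 0.000476 %/h

0.000476


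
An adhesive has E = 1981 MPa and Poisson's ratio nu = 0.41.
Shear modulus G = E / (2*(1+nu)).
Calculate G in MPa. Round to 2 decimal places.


G = 1981 / (2*(1+0.41))
= 1981 / 2.82
= 702.48 MPa

702.48


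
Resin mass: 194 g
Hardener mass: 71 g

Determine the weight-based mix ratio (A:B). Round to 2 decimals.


Ratio = 194 / 71 = 2.73

2.73


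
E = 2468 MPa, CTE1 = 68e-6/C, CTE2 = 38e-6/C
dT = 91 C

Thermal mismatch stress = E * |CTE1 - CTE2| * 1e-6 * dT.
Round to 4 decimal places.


= 2468 * 30e-6 * 91
= 6.7376 MPa

6.7376


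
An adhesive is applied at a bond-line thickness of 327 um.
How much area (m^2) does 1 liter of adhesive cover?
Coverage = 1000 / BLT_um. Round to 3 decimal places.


Coverage = 1000 / 327 = 3.058 m^2

3.058


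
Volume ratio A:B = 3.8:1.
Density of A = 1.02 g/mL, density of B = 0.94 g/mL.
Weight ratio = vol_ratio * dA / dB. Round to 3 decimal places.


Wt ratio = 3.8 * 1.02 / 0.94
= 4.123

4.123


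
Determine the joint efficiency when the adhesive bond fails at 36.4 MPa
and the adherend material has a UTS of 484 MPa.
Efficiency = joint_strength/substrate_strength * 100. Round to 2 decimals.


Joint efficiency = 36.4 / 484 * 100
= 7.52%

7.52


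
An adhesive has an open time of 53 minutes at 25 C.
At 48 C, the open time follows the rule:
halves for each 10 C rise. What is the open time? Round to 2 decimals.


Factor = 2^((48-25)/10) = 4.9246
Open time = 53 / 4.9246 = 10.76 min

10.76


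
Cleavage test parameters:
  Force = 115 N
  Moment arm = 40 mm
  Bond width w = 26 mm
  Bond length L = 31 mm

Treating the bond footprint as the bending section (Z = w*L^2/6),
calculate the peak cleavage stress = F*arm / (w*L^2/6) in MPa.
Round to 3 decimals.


M = 115 * 40 = 4600 N*mm
Z = 26 * 31^2 / 6 = 24986 / 6 mm^3
sigma = M / Z = 6 * 4600 / 24986 = 27600 / 24986
= 1.105 MPa

1.105


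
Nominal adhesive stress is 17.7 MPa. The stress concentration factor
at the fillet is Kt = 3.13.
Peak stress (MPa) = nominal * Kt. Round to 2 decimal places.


Peak = 17.7 * 3.13 = 55.40 MPa

55.40


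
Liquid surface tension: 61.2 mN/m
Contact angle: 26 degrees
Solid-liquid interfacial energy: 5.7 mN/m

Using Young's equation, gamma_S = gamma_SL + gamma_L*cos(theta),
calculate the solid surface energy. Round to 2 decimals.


gamma_S = 5.7 + 61.2 * cos(26)
= 60.71 mN/m

60.71


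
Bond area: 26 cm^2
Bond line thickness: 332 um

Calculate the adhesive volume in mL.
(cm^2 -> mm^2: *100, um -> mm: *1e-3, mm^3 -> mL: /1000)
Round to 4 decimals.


V = 26*100 * 332*1e-3 / 1000
= 0.8632 mL

0.8632


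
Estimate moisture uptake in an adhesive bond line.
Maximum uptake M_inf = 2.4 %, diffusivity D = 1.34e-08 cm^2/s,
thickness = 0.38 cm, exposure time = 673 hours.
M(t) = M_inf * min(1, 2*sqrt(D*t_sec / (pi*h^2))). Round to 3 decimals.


Convert time: 673 h = 2422800 s
ratio = min(1, 2*sqrt(1.34e-08*2422800/(pi*0.38^2)))
= 0.535036
M(t) = 2.4 * 0.535036 = 1.284%

1.284


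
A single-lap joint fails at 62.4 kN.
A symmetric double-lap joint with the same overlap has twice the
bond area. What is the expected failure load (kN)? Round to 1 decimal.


Double-lap load = 2 * 62.4 = 124.8 kN

124.8


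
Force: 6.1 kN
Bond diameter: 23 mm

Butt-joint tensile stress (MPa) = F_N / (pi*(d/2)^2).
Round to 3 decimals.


F_N = 6.1 * 1000 = 6100.0 N
A = pi*(11.5)^2 = 415.4756 mm^2
stress = 6100.0 / 415.4756 = 14.682 MPa

14.682


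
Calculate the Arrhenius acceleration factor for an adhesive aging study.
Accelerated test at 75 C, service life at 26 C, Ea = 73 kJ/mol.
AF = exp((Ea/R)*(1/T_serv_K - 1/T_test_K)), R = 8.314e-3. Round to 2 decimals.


T_test = 348.15 K, T_serv = 299.15 K
Ea/R = 73 / 0.008314 = 8780.37
AF = exp(8780.37 * (1/299.15 - 1/348.15))
= 62.24

62.24


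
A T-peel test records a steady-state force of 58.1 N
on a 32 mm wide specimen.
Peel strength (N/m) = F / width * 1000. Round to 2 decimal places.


Peel strength = 58.1 / 32 * 1000
= 1815.63 N/m

1815.63


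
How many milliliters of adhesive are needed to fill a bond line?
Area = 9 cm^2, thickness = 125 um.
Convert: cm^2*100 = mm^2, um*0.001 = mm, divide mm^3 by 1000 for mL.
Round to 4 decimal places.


= (9 * 100) * (125 * 0.001) / 1000
= 0.1125 mL

0.1125


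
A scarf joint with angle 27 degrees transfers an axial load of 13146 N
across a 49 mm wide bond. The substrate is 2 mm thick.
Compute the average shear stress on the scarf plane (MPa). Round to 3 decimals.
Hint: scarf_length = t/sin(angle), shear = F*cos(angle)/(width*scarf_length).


scarf_length = 2 / sin(27 deg) = 4.4054 mm
cos(27 deg) = 0.891007
shear stress = 13146 * 0.891007 / (49 * 4.4054)
= 54.262 MPa

54.262


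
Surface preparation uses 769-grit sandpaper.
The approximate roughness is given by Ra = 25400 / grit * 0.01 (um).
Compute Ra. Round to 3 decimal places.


Ra = 25400 / 769 * 0.01
= 254 / 769
= 0.330 um

0.330


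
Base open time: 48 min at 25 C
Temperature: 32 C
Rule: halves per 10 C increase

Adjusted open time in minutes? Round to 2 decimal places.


Acceleration = 2^((32-25)/10) = 1.6245
Open time = 48 / 1.6245 = 29.55 min

29.55


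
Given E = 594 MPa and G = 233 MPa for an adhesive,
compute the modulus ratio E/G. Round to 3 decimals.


E/G ratio = 594 / 233 = 2.549

2.549


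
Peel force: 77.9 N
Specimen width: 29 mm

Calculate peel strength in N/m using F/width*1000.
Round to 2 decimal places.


Peel strength = 77.9 / 29 * 1000 = 2686.21 N/m

2686.21


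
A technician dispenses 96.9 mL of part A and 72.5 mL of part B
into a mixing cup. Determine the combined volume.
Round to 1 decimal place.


Combined volume = 96.9 + 72.5
= 169.4 mL

169.4


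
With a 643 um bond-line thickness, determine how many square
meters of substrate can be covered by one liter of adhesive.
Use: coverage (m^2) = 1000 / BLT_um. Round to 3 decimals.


Coverage = 1000 / 643 = 1.555 m^2

1.555


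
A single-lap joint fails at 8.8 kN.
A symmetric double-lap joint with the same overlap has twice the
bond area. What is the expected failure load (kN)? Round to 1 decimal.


Double-lap load = 2 * 8.8 = 17.6 kN

17.6


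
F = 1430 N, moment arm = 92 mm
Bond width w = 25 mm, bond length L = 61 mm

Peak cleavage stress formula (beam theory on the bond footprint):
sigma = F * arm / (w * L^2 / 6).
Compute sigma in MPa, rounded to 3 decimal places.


sigma = (1430 * 92) / (25 * 3721 / 6)
= 131560 * 6 / 93025
= 789360 / 93025
= 8.485 MPa

8.485


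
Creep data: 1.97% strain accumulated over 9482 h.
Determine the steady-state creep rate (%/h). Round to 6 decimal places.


Rate = 1.97 / 9482 = 0.000208 %/h

0.000208


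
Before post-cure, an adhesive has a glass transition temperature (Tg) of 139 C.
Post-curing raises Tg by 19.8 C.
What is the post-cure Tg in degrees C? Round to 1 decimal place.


Tg_post = Tg_base + delta_Tg
= 139 + 19.8
= 158.8 C

158.8


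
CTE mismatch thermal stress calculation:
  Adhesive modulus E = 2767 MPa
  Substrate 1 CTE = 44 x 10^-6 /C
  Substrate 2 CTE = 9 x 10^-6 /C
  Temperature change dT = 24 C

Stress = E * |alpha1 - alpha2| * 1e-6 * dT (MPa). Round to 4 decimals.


delta_alpha = |44 - 9| = 35 x 10^-6/C
Stress = 2767 * 35e-6 * 24
= 2.3243 MPa

2.3243


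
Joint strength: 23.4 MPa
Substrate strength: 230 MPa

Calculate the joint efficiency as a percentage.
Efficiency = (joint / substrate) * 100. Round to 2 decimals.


Efficiency = (23.4 / 230) * 100 = 10.17%

10.17


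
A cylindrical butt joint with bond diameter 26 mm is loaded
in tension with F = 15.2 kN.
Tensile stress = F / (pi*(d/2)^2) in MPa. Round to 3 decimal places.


Area = pi * (26/2)^2 = 530.9292 mm^2
Stress = 15.2*1000 / 530.9292
= 28.629 MPa

28.629


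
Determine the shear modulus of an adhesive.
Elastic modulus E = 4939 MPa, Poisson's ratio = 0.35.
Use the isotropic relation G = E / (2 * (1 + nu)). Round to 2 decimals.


G = 4939 / (2*(1+0.35)) = 4939 / 2.70
= 1829.26 MPa

1829.26


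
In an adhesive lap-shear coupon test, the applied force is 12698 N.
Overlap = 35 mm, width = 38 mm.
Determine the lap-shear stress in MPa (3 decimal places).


stress = F / (overlap * width)
= 12698 / (35 * 38)
= 9.547 MPa

9.547


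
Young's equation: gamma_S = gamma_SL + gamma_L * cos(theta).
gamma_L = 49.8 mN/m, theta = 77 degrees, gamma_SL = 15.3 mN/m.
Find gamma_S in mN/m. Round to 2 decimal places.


cos(77 deg) = 0.224951
gamma_S = 15.3 + 49.8 * 0.224951
= 26.50 mN/m

26.50


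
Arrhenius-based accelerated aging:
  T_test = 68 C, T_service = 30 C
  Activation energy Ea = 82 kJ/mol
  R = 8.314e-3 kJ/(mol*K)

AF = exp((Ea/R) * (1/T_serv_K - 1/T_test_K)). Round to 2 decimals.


T_test_K = 341.15, T_serv_K = 303.15
AF = exp((82/8.314e-3) * (1/303.15 - 1/341.15))
= 37.49

37.49


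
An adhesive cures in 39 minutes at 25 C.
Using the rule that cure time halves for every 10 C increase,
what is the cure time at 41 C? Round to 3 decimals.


Factor = 2^((41 - 25) / 10) = 3.0314
Cure time = 39 / 3.0314
= 12.865 minutes

12.865


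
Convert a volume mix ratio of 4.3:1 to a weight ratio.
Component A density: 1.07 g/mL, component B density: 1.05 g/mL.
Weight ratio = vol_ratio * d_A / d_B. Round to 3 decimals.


= 4.3 * 1.07 / 1.05 = 4.382

4.382


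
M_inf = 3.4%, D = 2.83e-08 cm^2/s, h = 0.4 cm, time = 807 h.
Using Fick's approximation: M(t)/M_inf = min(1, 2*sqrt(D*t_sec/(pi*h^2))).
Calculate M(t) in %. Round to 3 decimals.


t = 2905200 s
ratio = min(1, 2*sqrt(2.83e-08*2905200/(pi*0.1600)))
= 0.808865
M(t) = 3.4 * 0.808865 = 2.750%

2.750


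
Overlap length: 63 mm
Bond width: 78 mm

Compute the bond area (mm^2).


Bond area = 63 * 78 = 4914 mm^2

4914


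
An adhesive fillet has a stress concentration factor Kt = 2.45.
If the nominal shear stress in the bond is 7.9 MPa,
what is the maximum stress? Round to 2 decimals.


Max stress = 7.9 * 2.45 = 19.36 MPa

19.36


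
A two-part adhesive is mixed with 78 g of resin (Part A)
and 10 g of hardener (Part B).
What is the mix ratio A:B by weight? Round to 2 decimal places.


Mix ratio = mass_A / mass_B
= 78 / 10
= 7.80

7.80


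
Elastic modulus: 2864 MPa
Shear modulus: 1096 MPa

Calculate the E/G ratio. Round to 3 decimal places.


E / G = 2864 / 1096 = 2.613

2.613


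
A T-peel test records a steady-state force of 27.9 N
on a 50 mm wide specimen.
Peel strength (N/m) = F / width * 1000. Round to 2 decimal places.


Peel strength = 27.9 / 50 * 1000
= 558.00 N/m

558.00


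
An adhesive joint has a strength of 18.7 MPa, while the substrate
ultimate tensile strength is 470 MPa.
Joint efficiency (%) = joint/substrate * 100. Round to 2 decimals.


Efficiency = 18.7 / 470 * 100
= 3.98%

3.98


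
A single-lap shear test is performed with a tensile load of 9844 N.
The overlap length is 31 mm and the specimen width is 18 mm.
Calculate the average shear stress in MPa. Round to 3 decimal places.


Shear stress = F / (overlap * width)
= 9844 / (31 * 18)
= 9844 / 558
= 17.642 MPa

17.642


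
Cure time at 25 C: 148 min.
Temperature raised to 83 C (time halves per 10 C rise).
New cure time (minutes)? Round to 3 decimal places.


Acceleration factor = 2^(58/10) = 55.7152
New time = 148 / 55.7152 = 2.656 min

2.656


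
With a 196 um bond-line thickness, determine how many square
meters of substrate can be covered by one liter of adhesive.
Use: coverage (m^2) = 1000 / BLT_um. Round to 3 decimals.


Coverage = 1000 / 196 = 5.102 m^2

5.102


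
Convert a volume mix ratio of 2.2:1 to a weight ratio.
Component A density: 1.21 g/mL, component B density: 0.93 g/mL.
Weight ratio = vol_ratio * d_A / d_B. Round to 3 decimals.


= 2.2 * 1.21 / 0.93 = 2.862

2.862


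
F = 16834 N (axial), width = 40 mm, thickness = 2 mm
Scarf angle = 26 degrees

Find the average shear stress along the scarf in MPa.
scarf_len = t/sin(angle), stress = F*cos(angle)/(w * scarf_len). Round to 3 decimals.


scarf_len = 2/sin(26 deg) = 4.5623
cos(26 deg) = 0.898794
stress = 16834*0.898794/(40*4.5623) = 82.909 MPa

82.909


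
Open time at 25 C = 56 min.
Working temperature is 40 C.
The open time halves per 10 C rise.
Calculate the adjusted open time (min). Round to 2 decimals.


factor = 2^((40 - 25) / 10) = 2.8284
ot = 56 / 2.8284 = 19.80 min

19.80


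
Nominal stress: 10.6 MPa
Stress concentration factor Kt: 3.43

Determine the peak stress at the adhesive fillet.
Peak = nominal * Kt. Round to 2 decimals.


Peak stress = 10.6 * 3.43
= 36.36 MPa

36.36


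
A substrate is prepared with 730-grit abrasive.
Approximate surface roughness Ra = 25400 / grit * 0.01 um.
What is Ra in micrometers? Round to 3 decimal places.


Ra = 25400 / 730 * 0.01 = 0.348 um

0.348


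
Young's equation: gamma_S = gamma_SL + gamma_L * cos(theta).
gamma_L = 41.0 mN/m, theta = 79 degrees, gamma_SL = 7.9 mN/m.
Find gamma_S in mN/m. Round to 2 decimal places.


cos(79 deg) = 0.190809
gamma_S = 7.9 + 41.0 * 0.190809
= 15.72 mN/m

15.72


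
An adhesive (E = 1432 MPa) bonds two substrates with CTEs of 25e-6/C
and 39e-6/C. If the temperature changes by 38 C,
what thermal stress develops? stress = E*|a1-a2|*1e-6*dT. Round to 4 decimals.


Stress = 1432 * |25 - 39| * 1e-6 * 38
= 0.7618 MPa

0.7618


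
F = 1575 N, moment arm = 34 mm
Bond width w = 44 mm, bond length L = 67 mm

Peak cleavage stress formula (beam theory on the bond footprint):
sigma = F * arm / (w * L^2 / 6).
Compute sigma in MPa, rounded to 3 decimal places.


sigma = (1575 * 34) / (44 * 4489 / 6)
= 53550 * 6 / 197516
= 321300 / 197516
= 1.627 MPa

1.627


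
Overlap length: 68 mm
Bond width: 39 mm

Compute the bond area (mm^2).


Bond area = 68 * 39 = 2652 mm^2

2652


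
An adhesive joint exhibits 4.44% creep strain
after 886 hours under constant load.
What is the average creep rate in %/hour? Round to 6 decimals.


Creep rate = strain / time
= 4.44 / 886
= 0.005011 %/h

0.005011


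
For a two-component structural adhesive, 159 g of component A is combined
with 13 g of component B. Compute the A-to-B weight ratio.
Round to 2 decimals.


Weight ratio A:B = 159 / 13
= 12.23

12.23


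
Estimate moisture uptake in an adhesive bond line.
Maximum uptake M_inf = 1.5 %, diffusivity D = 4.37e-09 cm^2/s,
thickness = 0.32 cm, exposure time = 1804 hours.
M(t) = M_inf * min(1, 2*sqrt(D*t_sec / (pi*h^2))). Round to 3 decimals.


Convert time: 1804 h = 6494400 s
ratio = min(1, 2*sqrt(4.37e-09*6494400/(pi*0.32^2)))
= 0.594039
M(t) = 1.5 * 0.594039 = 0.891%

0.891


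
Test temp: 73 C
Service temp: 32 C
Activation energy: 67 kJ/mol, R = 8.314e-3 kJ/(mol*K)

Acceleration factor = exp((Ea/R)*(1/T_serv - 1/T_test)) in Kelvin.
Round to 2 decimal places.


AF = exp((67/0.008314)*(1/305.15 - 1/346.15))
= 22.83

22.83


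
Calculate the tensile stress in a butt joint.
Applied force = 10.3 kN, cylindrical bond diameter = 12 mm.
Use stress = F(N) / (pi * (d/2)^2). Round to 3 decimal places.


A = pi * 6.0^2 = 113.0973 mm^2
sigma = 10300.0 / 113.0973 = 91.072 MPa

91.072


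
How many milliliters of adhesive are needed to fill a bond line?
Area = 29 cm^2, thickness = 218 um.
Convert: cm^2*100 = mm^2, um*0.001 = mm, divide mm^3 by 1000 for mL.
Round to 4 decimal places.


= (29 * 100) * (218 * 0.001) / 1000
= 0.6322 mL

0.6322


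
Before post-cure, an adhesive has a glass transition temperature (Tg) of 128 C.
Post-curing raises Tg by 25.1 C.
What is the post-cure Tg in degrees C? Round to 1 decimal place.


Tg_post = Tg_base + delta_Tg
= 128 + 25.1
= 153.1 C

153.1


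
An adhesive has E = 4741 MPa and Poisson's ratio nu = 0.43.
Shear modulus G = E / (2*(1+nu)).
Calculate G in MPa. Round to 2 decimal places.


G = 4741 / (2*(1+0.43))
= 4741 / 2.86
= 1657.69 MPa

1657.69


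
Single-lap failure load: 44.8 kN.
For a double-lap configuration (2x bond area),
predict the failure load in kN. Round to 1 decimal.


Failure load = 44.8 * 2 = 89.6 kN

89.6


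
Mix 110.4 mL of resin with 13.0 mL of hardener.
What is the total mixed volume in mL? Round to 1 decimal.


Total = 110.4 + 13.0 = 123.4 mL

123.4


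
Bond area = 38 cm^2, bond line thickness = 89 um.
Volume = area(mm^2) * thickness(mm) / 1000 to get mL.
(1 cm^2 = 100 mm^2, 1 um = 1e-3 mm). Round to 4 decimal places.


area_mm2 = 38 * 100 = 3800
blt_mm = 89 * 1e-3 = 0.089
vol_mm3 = 3800 * 0.089 = 338.2
vol_mL = 338.2 / 1000 = 0.3382 mL

0.3382


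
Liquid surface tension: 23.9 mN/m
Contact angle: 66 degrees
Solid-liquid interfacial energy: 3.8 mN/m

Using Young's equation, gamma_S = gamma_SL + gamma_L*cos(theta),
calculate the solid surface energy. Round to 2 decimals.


gamma_S = 3.8 + 23.9 * cos(66)
= 13.52 mN/m

13.52


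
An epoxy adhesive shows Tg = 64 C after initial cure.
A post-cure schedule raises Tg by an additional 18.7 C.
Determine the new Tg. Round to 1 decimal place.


New Tg = 64 + 18.7
= 82.7 C

82.7


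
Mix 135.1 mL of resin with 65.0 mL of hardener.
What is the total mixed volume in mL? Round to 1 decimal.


Total = 135.1 + 65.0 = 200.1 mL

200.1


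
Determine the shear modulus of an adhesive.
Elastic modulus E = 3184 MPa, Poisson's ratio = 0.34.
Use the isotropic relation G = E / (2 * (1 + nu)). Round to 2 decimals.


G = 3184 / (2*(1+0.34)) = 3184 / 2.68
= 1188.06 MPa

1188.06


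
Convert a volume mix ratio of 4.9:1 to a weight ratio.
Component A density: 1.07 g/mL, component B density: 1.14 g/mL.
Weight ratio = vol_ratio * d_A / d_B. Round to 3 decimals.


= 4.9 * 1.07 / 1.14 = 4.599

4.599


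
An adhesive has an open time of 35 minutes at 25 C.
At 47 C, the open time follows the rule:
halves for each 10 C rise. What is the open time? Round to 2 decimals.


Factor = 2^((47-25)/10) = 4.5948
Open time = 35 / 4.5948 = 7.62 min

7.62


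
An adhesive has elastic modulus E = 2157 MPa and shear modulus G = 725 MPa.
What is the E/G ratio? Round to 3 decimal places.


E/G = 2157 / 725 = 2.975

2.975


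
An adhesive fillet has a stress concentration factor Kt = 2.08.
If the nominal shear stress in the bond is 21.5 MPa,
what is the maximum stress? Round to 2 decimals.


Max stress = 21.5 * 2.08 = 44.72 MPa

44.72


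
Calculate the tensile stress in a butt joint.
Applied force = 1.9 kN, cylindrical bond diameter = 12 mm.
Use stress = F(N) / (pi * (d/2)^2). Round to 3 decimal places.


A = pi * 6.0^2 = 113.0973 mm^2
sigma = 1900.0 / 113.0973 = 16.800 MPa

16.800


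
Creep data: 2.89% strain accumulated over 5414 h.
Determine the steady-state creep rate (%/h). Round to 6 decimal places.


Rate = 2.89 / 5414 = 0.000534 %/h

0.000534


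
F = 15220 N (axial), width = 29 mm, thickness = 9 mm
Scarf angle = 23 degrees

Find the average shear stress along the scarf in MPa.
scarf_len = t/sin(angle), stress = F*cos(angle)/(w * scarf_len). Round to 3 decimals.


scarf_len = 9/sin(23 deg) = 23.0337
cos(23 deg) = 0.920505
stress = 15220*0.920505/(29*23.0337) = 20.974 MPa

20.974


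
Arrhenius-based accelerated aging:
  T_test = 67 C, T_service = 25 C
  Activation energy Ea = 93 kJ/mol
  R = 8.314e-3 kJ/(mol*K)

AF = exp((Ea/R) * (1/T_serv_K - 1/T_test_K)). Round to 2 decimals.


T_test_K = 340.15, T_serv_K = 298.15
AF = exp((93/8.314e-3) * (1/298.15 - 1/340.15))
= 102.77

102.77


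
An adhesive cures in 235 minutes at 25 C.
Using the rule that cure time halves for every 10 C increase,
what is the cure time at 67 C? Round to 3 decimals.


Factor = 2^((67 - 25) / 10) = 18.3792
Cure time = 235 / 18.3792
= 12.786 minutes

12.786


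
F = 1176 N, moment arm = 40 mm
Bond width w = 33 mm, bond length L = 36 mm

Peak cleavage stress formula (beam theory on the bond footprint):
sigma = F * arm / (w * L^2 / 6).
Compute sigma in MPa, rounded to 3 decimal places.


sigma = (1176 * 40) / (33 * 1296 / 6)
= 47040 * 6 / 42768
= 282240 / 42768
= 6.599 MPa

6.599


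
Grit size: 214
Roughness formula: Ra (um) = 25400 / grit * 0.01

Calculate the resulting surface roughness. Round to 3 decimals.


Ra = 25400 / 214 * 0.01
= 1.187 um

1.187


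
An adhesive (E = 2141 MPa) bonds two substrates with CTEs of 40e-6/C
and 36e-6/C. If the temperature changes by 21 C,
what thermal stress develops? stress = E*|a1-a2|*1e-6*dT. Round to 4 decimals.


Stress = 2141 * |40 - 36| * 1e-6 * 21
= 0.1798 MPa

0.1798


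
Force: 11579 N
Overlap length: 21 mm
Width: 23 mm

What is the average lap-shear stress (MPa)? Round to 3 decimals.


Average shear stress = F / (overlap * width)
= 11579 / (21 * 23)
= 23.973 MPa

23.973


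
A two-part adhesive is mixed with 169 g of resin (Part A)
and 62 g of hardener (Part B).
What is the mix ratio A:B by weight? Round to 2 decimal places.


Mix ratio = mass_A / mass_B
= 169 / 62
= 2.73

2.73


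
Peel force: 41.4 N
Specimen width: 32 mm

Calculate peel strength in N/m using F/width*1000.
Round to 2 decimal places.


Peel strength = 41.4 / 32 * 1000 = 1293.75 N/m

1293.75


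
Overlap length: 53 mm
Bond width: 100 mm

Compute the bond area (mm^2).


Bond area = 53 * 100 = 5300 mm^2

5300


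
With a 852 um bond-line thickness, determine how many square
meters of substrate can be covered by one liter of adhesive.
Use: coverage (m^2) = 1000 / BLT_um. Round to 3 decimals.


Coverage = 1000 / 852 = 1.174 m^2

1.174


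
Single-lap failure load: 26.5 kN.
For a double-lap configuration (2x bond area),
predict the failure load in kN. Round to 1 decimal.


Failure load = 26.5 * 2 = 53.0 kN

53.0


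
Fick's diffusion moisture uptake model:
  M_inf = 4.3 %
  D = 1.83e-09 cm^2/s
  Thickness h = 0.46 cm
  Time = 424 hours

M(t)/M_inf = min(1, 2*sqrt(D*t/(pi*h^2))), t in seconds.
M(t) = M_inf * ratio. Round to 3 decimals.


t_sec = 424 * 3600 = 1526400
ratio = 2*sqrt(1.83e-09*1526400/(pi*0.46^2))
= min(1, 0.129645)
= 0.129645
M(t) = 4.3 * 0.129645 = 0.557 %

0.557


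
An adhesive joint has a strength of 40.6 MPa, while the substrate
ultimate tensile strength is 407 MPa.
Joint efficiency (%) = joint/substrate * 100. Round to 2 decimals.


Efficiency = 40.6 / 407 * 100
= 9.98%

9.98


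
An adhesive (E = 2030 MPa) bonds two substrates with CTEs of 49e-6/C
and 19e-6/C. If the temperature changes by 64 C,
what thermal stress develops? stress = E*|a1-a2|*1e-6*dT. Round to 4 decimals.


Stress = 2030 * |49 - 19| * 1e-6 * 64
= 3.8976 MPa

3.8976


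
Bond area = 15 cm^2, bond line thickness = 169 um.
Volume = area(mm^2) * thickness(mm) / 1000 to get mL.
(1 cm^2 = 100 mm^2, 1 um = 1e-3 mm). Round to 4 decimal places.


area_mm2 = 15 * 100 = 1500
blt_mm = 169 * 1e-3 = 0.169
vol_mm3 = 1500 * 0.169 = 253.5
vol_mL = 253.5 / 1000 = 0.2535 mL

0.2535


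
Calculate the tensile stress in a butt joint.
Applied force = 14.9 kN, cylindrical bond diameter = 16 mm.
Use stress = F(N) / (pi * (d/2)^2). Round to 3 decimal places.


A = pi * 8.0^2 = 201.0619 mm^2
sigma = 14900.0 / 201.0619 = 74.107 MPa

74.107


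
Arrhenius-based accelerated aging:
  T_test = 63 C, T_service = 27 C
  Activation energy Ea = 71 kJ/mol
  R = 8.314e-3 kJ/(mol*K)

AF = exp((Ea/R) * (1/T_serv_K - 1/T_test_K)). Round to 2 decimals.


T_test_K = 336.15, T_serv_K = 300.15
AF = exp((71/8.314e-3) * (1/300.15 - 1/336.15))
= 21.05

21.05


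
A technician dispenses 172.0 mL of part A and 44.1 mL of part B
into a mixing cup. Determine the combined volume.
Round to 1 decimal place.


Combined volume = 172.0 + 44.1
= 216.1 mL

216.1


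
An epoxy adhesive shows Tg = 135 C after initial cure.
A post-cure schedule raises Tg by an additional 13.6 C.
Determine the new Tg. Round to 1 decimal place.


New Tg = 135 + 13.6
= 148.6 C

148.6


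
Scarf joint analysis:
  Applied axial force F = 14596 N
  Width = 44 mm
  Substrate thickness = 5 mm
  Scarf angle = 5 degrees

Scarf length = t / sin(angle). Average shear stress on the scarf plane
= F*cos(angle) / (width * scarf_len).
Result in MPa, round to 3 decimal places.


Scarf length = 5 / sin(5 deg) = 57.3686 mm
cos(5 deg) = 0.996195
Shear = 14596 * 0.996195 / (44 * 57.3686)
= 5.760 MPa

5.760
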